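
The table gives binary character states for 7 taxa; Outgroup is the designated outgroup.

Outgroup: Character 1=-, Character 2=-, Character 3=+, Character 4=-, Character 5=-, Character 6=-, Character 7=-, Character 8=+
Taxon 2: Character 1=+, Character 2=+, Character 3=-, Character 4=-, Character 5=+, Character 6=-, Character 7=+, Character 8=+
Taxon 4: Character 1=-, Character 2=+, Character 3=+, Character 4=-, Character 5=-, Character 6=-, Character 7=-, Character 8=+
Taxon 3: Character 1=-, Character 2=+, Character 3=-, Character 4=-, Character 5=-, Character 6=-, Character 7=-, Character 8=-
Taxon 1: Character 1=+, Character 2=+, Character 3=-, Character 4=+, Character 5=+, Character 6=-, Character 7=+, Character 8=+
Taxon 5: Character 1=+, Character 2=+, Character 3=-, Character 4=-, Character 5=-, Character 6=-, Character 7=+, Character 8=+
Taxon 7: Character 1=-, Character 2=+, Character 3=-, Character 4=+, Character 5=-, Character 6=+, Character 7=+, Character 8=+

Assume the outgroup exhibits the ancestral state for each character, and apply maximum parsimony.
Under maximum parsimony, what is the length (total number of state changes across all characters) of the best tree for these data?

9

Character polarity is set by the outgroup: the derived state is whichever differs from the outgroup's state, so for Character 3, Character 8 the derived state is '-', and for the remaining characters it is '+'.
Only Taxon 1, Taxon 2, and Taxon 5 show the derived state '+' for Character 1, supporting them as a clade.
Character 2 (derived state '+') is shared by all ingroup taxa — unites the whole ingroup.
Character 3 (derived state '-') is shared by Taxon 1, Taxon 2, Taxon 3, Taxon 5, and Taxon 7 — a synapomorphy uniting that clade.
Character 4 (state '+') occurs in Taxon 1 and Taxon 7 but conflicts with the nesting implied by the other characters — most parsimoniously interpreted as homoplasy.
Character 5 (derived state '+') is shared by Taxon 1 and Taxon 2 — a synapomorphy uniting that clade.
Character 6: derived state '+' in Taxon 7 only — an autapomorphy, so it tells us nothing about relationships among taxa.
Character 7 (derived state '+') is shared by Taxon 1, Taxon 2, Taxon 5, and Taxon 7 — a synapomorphy uniting that clade.
Character 8 (derived state '-') is unique to Taxon 3 (autapomorphy; uninformative for grouping).
Most parsimonious ingroup topology: (((((Taxon 2,Taxon 1),Taxon 5),Taxon 7),Taxon 3),Taxon 4).
Changes per character on this tree: Character 1: 1; Character 2: 1; Character 3: 1; Character 4: 2; Character 5: 1; Character 6: 1; Character 7: 1; Character 8: 1.
Total = 9.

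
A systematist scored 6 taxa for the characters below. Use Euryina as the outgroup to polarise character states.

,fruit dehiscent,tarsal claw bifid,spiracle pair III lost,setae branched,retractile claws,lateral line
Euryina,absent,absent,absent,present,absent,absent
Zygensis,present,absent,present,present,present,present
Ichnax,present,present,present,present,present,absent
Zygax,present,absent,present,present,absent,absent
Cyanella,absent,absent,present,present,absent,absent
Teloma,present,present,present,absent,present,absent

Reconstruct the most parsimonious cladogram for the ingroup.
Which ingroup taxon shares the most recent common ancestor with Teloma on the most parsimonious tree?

Character polarity is set by the outgroup: the derived state is whichever differs from the outgroup's state, so for setae branched the derived state is 'absent', and for the remaining characters it is 'present'.
Only Ichnax, Teloma, Zygax, and Zygensis show the derived state 'present' for fruit dehiscent, supporting them as a clade.
tarsal claw bifid: derived state 'present' in Ichnax and Teloma only — synapomorphy for {Ichnax, Teloma}.
All ingroup taxa share the derived state 'present' for spiracle pair III lost; it defines the ingroup but does not resolve relationships within it.
setae branched (derived state 'absent') is unique to Teloma (autapomorphy; uninformative for grouping).
Only Ichnax, Teloma, and Zygensis show the derived state 'present' for retractile claws, supporting them as a clade.
lateral line (derived state 'present') is unique to Zygensis (autapomorphy; uninformative for grouping).
Most parsimonious ingroup topology: (((Zygensis,(Ichnax,Teloma)),Zygax),Cyanella).
Teloma and Ichnax form a cherry on this tree, so they are sister taxa.

Ichnax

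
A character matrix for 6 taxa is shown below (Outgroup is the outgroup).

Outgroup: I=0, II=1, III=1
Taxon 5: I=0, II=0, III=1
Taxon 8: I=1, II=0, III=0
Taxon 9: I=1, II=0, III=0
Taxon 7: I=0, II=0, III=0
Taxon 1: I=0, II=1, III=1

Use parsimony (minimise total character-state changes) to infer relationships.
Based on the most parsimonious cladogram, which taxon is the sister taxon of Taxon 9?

Taxon 8

Character polarity is set by the outgroup: the derived state is whichever differs from the outgroup's state, so for II, III the derived state is '0', and for the remaining characters it is '1'.
I (derived state '1') is shared by Taxon 8 and Taxon 9 — a synapomorphy uniting that clade.
Only Taxon 5, Taxon 7, Taxon 8, and Taxon 9 show the derived state '0' for II, supporting them as a clade.
Only Taxon 7, Taxon 8, and Taxon 9 show the derived state '0' for III, supporting them as a clade.
Most parsimonious ingroup topology: ((Taxon 5,((Taxon 8,Taxon 9),Taxon 7)),Taxon 1).
Taxon 9 and Taxon 8 form a cherry on this tree, so they are sister taxa.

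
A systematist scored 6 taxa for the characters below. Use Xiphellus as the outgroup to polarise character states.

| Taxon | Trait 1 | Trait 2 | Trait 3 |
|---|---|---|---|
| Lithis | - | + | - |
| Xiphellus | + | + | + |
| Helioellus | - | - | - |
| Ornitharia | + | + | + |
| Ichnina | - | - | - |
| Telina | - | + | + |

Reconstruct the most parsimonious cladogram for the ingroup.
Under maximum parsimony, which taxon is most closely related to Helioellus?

The outgroup has state '+' for every character, so '-' is the derived state throughout.
Trait 1 (derived state '-') is shared by Helioellus, Ichnina, Lithis, and Telina — a synapomorphy uniting that clade.
Only Helioellus and Ichnina show the derived state '-' for Trait 2, supporting them as a clade.
Trait 3: derived state '-' in Helioellus, Ichnina, and Lithis only — synapomorphy for {Helioellus, Ichnina, Lithis}.
Most parsimonious ingroup topology: ((((Ichnina,Helioellus),Lithis),Telina),Ornitharia).
Helioellus and Ichnina form a cherry on this tree, so they are sister taxa.

Ichnina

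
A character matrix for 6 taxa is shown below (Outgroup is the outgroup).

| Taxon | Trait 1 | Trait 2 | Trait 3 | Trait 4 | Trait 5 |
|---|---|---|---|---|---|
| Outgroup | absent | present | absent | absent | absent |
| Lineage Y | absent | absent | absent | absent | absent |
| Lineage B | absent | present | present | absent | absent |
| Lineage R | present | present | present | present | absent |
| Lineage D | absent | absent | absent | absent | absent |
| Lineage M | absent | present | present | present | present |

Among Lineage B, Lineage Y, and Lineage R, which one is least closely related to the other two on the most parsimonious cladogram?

Lineage Y

Character polarity is set by the outgroup: the derived state is whichever differs from the outgroup's state, so for Trait 2 the derived state is 'absent', and for the remaining characters it is 'present'.
Trait 1: derived state 'present' in Lineage R only — an autapomorphy, so it tells us nothing about relationships among taxa.
Only Lineage D and Lineage Y show the derived state 'absent' for Trait 2, supporting them as a clade.
Trait 3: derived state 'present' in Lineage B, Lineage M, and Lineage R only — synapomorphy for {Lineage B, Lineage M, Lineage R}.
Only Lineage M and Lineage R show the derived state 'present' for Trait 4, supporting them as a clade.
Trait 5 (derived state 'present') is unique to Lineage M (autapomorphy; uninformative for grouping).
Most parsimonious ingroup topology: ((Lineage Y,Lineage D),(Lineage B,(Lineage R,Lineage M))).
Lineage B and Lineage R share a more recent common ancestor with each other than either does with Lineage Y, so Lineage Y is the least closely related of the three.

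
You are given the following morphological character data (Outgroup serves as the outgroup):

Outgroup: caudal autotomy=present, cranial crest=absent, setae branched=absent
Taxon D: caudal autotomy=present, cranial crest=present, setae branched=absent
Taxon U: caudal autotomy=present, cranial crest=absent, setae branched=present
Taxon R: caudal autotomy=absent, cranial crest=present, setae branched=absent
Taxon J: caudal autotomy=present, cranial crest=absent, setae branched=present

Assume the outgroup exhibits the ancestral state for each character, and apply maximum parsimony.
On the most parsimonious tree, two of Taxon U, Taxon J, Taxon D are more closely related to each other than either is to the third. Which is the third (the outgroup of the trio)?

Taxon D

Character polarity is set by the outgroup: the derived state is whichever differs from the outgroup's state, so for caudal autotomy the derived state is 'absent', and for the remaining characters it is 'present'.
caudal autotomy (derived state 'absent') is unique to Taxon R (autapomorphy; uninformative for grouping).
cranial crest: derived state 'present' in Taxon D and Taxon R only — synapomorphy for {Taxon D, Taxon R}.
Only Taxon J and Taxon U show the derived state 'present' for setae branched, supporting them as a clade.
Most parsimonious ingroup topology: ((Taxon U,Taxon J),(Taxon D,Taxon R)).
Taxon U and Taxon J share a more recent common ancestor with each other than either does with Taxon D, so Taxon D is the least closely related of the three.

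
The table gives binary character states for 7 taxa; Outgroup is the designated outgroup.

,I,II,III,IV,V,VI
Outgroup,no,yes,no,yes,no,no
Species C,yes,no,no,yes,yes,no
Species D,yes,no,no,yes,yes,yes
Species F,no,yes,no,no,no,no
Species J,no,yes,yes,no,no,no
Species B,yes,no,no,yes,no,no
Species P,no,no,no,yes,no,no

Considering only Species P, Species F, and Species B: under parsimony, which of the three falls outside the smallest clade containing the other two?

Species F

Character polarity is set by the outgroup: the derived state is whichever differs from the outgroup's state, so for II, IV the derived state is 'no', and for the remaining characters it is 'yes'.
I: derived state 'yes' in Species B, Species C, and Species D only — synapomorphy for {Species B, Species C, Species D}.
II (derived state 'no') is shared by Species B, Species C, Species D, and Species P — a synapomorphy uniting that clade.
III: derived state 'yes' in Species J only — an autapomorphy, so it tells us nothing about relationships among taxa.
IV: derived state 'no' in Species F and Species J only — synapomorphy for {Species F, Species J}.
Only Species C and Species D show the derived state 'yes' for V, supporting them as a clade.
VI (derived state 'yes') is unique to Species D (autapomorphy; uninformative for grouping).
Most parsimonious ingroup topology: ((((Species C,Species D),Species B),Species P),(Species F,Species J)).
Species B and Species P share a more recent common ancestor with each other than either does with Species F, so Species F is the least closely related of the three.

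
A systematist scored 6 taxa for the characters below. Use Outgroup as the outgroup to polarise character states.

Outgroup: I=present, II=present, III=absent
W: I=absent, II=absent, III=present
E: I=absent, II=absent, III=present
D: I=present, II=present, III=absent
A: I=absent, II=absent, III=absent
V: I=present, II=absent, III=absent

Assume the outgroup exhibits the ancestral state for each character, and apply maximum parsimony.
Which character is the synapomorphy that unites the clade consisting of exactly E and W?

Character polarity is set by the outgroup: the derived state is whichever differs from the outgroup's state, so for I, II the derived state is 'absent', and for the remaining characters it is 'present'.
Only A, E, and W show the derived state 'absent' for I, supporting them as a clade.
II (derived state 'absent') is shared by A, E, V, and W — a synapomorphy uniting that clade.
III: derived state 'present' in E and W only — synapomorphy for {E, W}.
Most parsimonious ingroup topology: ((((W,E),A),V),D).
The clade {E, W} is supported by III: its derived state 'present' occurs in exactly those taxa and in no other taxon (including the outgroup).

III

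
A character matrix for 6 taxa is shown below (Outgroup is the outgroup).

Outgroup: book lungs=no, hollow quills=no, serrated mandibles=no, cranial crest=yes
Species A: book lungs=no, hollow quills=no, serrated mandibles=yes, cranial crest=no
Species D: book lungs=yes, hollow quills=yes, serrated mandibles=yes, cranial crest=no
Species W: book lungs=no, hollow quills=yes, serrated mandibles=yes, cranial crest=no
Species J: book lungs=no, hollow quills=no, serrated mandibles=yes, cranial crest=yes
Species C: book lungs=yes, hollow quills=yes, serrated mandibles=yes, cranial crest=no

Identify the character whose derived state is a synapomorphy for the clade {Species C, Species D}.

Character polarity is set by the outgroup: the derived state is whichever differs from the outgroup's state, so for cranial crest the derived state is 'no', and for the remaining characters it is 'yes'.
Only Species C and Species D show the derived state 'yes' for book lungs, supporting them as a clade.
hollow quills (derived state 'yes') is shared by Species C, Species D, and Species W — a synapomorphy uniting that clade.
serrated mandibles (derived state 'yes') is shared by all ingroup taxa — unites the whole ingroup.
cranial crest (derived state 'no') is shared by Species A, Species C, Species D, and Species W — a synapomorphy uniting that clade.
Most parsimonious ingroup topology: ((((Species D,Species C),Species W),Species A),Species J).
The clade {Species C, Species D} is supported by book lungs: its derived state 'yes' occurs in exactly those taxa and in no other taxon (including the outgroup).

book lungs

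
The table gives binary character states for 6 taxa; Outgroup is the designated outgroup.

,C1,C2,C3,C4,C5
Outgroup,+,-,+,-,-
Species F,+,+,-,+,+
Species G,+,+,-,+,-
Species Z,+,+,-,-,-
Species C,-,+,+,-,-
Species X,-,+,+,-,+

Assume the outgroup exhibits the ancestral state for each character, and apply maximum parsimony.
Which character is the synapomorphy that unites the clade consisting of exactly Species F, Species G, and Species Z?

Character polarity is set by the outgroup: the derived state is whichever differs from the outgroup's state, so for C1, C3 the derived state is '-', and for the remaining characters it is '+'.
Only Species C and Species X show the derived state '-' for C1, supporting them as a clade.
All ingroup taxa share the derived state '+' for C2; it defines the ingroup but does not resolve relationships within it.
C3: derived state '-' in Species F, Species G, and Species Z only — synapomorphy for {Species F, Species G, Species Z}.
C4 (derived state '+') is shared by Species F and Species G — a synapomorphy uniting that clade.
C5 groups Species F and Species X, which is incompatible with the clades supported by the remaining characters; treating it as convergent (homoplasy) costs fewer steps than any alternative tree.
Most parsimonious ingroup topology: (((Species F,Species G),Species Z),(Species C,Species X)).
The clade {Species F, Species G, Species Z} is supported by C3: its derived state '-' occurs in exactly those taxa and in no other taxon (including the outgroup).

C3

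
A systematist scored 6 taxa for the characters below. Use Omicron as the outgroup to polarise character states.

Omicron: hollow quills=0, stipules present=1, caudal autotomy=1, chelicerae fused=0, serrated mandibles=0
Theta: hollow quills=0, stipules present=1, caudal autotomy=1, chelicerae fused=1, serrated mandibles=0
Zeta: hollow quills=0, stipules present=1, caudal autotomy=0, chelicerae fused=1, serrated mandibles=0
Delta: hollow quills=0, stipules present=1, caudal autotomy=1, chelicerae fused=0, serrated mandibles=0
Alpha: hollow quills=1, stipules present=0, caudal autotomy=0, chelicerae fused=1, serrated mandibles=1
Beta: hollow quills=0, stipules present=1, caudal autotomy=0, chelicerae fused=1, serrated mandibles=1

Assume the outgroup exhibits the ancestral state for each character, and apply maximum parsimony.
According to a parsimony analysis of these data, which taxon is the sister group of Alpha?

Beta

Character polarity is set by the outgroup: the derived state is whichever differs from the outgroup's state, so for stipules present, caudal autotomy the derived state is '0', and for the remaining characters it is '1'.
hollow quills (derived state '1') is unique to Alpha (autapomorphy; uninformative for grouping).
stipules present (derived state '0') is unique to Alpha (autapomorphy; uninformative for grouping).
Only Alpha, Beta, and Zeta show the derived state '0' for caudal autotomy, supporting them as a clade.
chelicerae fused: derived state '1' in Alpha, Beta, Theta, and Zeta only — synapomorphy for {Alpha, Beta, Theta, Zeta}.
Only Alpha and Beta show the derived state '1' for serrated mandibles, supporting them as a clade.
Most parsimonious ingroup topology: ((Theta,(Zeta,(Alpha,Beta))),Delta).
Alpha and Beta form a cherry on this tree, so they are sister taxa.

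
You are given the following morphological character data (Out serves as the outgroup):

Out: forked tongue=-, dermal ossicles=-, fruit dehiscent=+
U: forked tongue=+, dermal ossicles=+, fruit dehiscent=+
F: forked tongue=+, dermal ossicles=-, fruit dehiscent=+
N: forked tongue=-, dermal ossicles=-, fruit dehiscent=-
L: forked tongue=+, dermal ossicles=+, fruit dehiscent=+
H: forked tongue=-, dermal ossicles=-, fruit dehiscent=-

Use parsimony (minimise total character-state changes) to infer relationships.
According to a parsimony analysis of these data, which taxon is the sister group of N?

Character polarity is set by the outgroup: the derived state is whichever differs from the outgroup's state, so for fruit dehiscent the derived state is '-', and for the remaining characters it is '+'.
forked tongue: derived state '+' in F, L, and U only — synapomorphy for {F, L, U}.
Only L and U show the derived state '+' for dermal ossicles, supporting them as a clade.
Only H and N show the derived state '-' for fruit dehiscent, supporting them as a clade.
Most parsimonious ingroup topology: (((U,L),F),(N,H)).
N and H form a cherry on this tree, so they are sister taxa.

H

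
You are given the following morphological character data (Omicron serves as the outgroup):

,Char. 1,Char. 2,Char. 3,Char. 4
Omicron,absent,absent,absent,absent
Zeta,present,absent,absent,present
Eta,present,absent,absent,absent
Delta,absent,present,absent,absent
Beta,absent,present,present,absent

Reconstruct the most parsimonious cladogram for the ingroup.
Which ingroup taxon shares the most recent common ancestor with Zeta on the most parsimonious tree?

The outgroup has state 'absent' for every character, so 'present' is the derived state throughout.
Char. 1: derived state 'present' in Eta and Zeta only — synapomorphy for {Eta, Zeta}.
Char. 2 (derived state 'present') is shared by Beta and Delta — a synapomorphy uniting that clade.
Char. 3 (derived state 'present') is unique to Beta (autapomorphy; uninformative for grouping).
Char. 4 (derived state 'present') is unique to Zeta (autapomorphy; uninformative for grouping).
Most parsimonious ingroup topology: ((Zeta,Eta),(Delta,Beta)).
Zeta and Eta form a cherry on this tree, so they are sister taxa.

Eta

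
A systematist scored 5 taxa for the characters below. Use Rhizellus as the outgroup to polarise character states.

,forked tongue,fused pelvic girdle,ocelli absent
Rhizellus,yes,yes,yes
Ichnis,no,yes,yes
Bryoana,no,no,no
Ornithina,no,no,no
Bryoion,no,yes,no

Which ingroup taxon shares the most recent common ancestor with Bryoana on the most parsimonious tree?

The outgroup has state 'yes' for every character, so 'no' is the derived state throughout.
forked tongue (derived state 'no') is shared by all ingroup taxa — unites the whole ingroup.
fused pelvic girdle (derived state 'no') is shared by Bryoana and Ornithina — a synapomorphy uniting that clade.
ocelli absent (derived state 'no') is shared by Bryoana, Bryoion, and Ornithina — a synapomorphy uniting that clade.
Most parsimonious ingroup topology: (Ichnis,((Bryoana,Ornithina),Bryoion)).
Bryoana and Ornithina form a cherry on this tree, so they are sister taxa.

Ornithina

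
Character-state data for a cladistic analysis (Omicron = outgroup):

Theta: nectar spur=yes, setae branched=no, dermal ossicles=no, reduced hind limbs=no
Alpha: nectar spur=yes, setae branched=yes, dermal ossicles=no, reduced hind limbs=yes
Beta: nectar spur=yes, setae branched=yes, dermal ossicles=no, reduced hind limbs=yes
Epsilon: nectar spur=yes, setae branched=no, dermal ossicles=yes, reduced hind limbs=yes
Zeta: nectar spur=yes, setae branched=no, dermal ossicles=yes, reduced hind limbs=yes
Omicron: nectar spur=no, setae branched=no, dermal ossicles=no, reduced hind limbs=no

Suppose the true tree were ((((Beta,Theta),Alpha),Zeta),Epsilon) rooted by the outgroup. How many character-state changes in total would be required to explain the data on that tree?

Map each character onto ((((Beta,Theta),Alpha),Zeta),Epsilon) (rooted by Omicron) and count the minimum state changes it requires (Fitch parsimony):
nectar spur: 1; setae branched: 2; dermal ossicles: 2; reduced hind limbs: 2.
Total tree length = 7.

7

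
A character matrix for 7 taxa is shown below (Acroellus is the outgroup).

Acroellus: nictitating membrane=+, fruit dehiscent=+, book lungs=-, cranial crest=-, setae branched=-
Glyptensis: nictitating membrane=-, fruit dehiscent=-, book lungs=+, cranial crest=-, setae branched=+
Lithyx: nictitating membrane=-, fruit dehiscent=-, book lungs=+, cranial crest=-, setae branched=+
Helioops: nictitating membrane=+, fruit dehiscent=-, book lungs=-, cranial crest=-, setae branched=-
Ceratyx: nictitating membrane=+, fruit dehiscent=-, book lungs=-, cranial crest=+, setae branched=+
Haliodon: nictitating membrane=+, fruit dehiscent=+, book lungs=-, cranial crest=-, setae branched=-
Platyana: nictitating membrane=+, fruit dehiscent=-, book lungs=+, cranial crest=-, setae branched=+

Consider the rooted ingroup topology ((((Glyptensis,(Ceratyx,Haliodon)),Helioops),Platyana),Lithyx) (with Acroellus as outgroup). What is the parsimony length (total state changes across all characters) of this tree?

Map each character onto ((((Glyptensis,(Ceratyx,Haliodon)),Helioops),Platyana),Lithyx) (rooted by Acroellus) and count the minimum state changes it requires (Fitch parsimony):
nictitating membrane: 2; fruit dehiscent: 2; book lungs: 3; cranial crest: 1; setae branched: 3.
Total tree length = 11.

11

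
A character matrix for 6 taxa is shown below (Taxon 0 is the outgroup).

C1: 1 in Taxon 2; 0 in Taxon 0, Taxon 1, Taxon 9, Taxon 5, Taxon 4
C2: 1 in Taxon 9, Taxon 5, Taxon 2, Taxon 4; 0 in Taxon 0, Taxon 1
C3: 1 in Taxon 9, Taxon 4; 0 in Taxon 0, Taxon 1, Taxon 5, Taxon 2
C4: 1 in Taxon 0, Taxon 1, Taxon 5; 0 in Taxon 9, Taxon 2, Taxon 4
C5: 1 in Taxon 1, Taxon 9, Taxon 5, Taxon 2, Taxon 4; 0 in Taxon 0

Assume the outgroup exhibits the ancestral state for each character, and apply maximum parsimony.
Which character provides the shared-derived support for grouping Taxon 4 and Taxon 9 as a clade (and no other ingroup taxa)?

C3

Character polarity is set by the outgroup: the derived state is whichever differs from the outgroup's state, so for C4 the derived state is '0', and for the remaining characters it is '1'.
C1 (derived state '1') is unique to Taxon 2 (autapomorphy; uninformative for grouping).
C2 (derived state '1') is shared by Taxon 2, Taxon 4, Taxon 5, and Taxon 9 — a synapomorphy uniting that clade.
C3: derived state '1' in Taxon 4 and Taxon 9 only — synapomorphy for {Taxon 4, Taxon 9}.
C4: derived state '0' in Taxon 2, Taxon 4, and Taxon 9 only — synapomorphy for {Taxon 2, Taxon 4, Taxon 9}.
All ingroup taxa share the derived state '1' for C5; it defines the ingroup but does not resolve relationships within it.
Most parsimonious ingroup topology: (Taxon 1,(((Taxon 9,Taxon 4),Taxon 2),Taxon 5)).
The clade {Taxon 4, Taxon 9} is supported by C3: its derived state '1' occurs in exactly those taxa and in no other taxon (including the outgroup).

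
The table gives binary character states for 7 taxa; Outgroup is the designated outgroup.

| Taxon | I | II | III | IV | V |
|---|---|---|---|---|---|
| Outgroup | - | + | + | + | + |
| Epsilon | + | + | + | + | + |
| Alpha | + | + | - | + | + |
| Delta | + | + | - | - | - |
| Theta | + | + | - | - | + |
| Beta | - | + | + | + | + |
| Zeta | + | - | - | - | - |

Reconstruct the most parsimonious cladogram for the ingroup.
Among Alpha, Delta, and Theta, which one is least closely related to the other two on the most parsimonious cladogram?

Alpha

Character polarity is set by the outgroup: the derived state is whichever differs from the outgroup's state, so for II, III, IV, V the derived state is '-', and for the remaining characters it is '+'.
Only Alpha, Delta, Epsilon, Theta, and Zeta show the derived state '+' for I, supporting them as a clade.
II: derived state '-' in Zeta only — an autapomorphy, so it tells us nothing about relationships among taxa.
Only Alpha, Delta, Theta, and Zeta show the derived state '-' for III, supporting them as a clade.
IV: derived state '-' in Delta, Theta, and Zeta only — synapomorphy for {Delta, Theta, Zeta}.
Only Delta and Zeta show the derived state '-' for V, supporting them as a clade.
Most parsimonious ingroup topology: ((Epsilon,(Alpha,((Delta,Zeta),Theta))),Beta).
Theta and Delta share a more recent common ancestor with each other than either does with Alpha, so Alpha is the least closely related of the three.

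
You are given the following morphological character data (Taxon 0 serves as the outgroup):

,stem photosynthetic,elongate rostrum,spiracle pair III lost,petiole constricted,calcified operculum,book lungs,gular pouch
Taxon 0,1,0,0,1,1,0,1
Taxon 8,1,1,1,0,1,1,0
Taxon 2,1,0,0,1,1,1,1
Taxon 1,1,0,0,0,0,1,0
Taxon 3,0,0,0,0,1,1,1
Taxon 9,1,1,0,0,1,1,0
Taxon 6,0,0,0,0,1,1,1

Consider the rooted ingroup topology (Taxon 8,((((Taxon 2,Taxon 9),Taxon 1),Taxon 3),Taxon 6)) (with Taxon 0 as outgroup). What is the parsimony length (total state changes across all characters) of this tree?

12

Map each character onto (Taxon 8,((((Taxon 2,Taxon 9),Taxon 1),Taxon 3),Taxon 6)) (rooted by Taxon 0) and count the minimum state changes it requires (Fitch parsimony):
stem photosynthetic: 2; elongate rostrum: 2; spiracle pair III lost: 1; petiole constricted: 2; calcified operculum: 1; book lungs: 1; gular pouch: 3.
Total tree length = 12.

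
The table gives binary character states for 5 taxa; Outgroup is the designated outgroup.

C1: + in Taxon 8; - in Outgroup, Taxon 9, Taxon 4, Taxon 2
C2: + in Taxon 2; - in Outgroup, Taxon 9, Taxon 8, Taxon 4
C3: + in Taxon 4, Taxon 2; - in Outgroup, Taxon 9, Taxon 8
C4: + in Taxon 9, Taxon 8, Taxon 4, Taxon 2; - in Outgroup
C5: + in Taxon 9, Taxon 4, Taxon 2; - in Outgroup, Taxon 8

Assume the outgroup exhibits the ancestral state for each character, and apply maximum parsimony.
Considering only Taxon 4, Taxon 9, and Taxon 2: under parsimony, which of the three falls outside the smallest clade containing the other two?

Taxon 9

The outgroup has state '-' for every character, so '+' is the derived state throughout.
C1: derived state '+' in Taxon 8 only — an autapomorphy, so it tells us nothing about relationships among taxa.
C2: derived state '+' in Taxon 2 only — an autapomorphy, so it tells us nothing about relationships among taxa.
C3 (derived state '+') is shared by Taxon 2 and Taxon 4 — a synapomorphy uniting that clade.
All ingroup taxa share the derived state '+' for C4; it defines the ingroup but does not resolve relationships within it.
C5: derived state '+' in Taxon 2, Taxon 4, and Taxon 9 only — synapomorphy for {Taxon 2, Taxon 4, Taxon 9}.
Most parsimonious ingroup topology: ((Taxon 9,(Taxon 4,Taxon 2)),Taxon 8).
Taxon 2 and Taxon 4 share a more recent common ancestor with each other than either does with Taxon 9, so Taxon 9 is the least closely related of the three.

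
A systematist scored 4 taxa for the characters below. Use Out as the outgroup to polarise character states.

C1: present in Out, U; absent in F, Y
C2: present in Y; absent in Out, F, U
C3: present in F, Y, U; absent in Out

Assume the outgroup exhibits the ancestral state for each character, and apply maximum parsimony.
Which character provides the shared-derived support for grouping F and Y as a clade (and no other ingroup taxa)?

C1

Character polarity is set by the outgroup: the derived state is whichever differs from the outgroup's state, so for C1 the derived state is 'absent', and for the remaining characters it is 'present'.
Only F and Y show the derived state 'absent' for C1, supporting them as a clade.
C2: derived state 'present' in Y only — an autapomorphy, so it tells us nothing about relationships among taxa.
C3 (derived state 'present') is shared by all ingroup taxa — unites the whole ingroup.
Most parsimonious ingroup topology: ((F,Y),U).
The clade {F, Y} is supported by C1: its derived state 'absent' occurs in exactly those taxa and in no other taxon (including the outgroup).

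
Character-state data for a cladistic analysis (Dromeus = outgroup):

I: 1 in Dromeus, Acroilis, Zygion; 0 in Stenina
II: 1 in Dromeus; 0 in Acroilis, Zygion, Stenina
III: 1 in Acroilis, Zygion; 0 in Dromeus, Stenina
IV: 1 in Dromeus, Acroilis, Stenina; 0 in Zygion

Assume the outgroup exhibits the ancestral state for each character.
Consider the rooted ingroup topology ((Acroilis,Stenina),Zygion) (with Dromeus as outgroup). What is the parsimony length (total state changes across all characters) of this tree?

5

Map each character onto ((Acroilis,Stenina),Zygion) (rooted by Dromeus) and count the minimum state changes it requires (Fitch parsimony):
I: 1; II: 1; III: 2; IV: 1.
Total tree length = 5.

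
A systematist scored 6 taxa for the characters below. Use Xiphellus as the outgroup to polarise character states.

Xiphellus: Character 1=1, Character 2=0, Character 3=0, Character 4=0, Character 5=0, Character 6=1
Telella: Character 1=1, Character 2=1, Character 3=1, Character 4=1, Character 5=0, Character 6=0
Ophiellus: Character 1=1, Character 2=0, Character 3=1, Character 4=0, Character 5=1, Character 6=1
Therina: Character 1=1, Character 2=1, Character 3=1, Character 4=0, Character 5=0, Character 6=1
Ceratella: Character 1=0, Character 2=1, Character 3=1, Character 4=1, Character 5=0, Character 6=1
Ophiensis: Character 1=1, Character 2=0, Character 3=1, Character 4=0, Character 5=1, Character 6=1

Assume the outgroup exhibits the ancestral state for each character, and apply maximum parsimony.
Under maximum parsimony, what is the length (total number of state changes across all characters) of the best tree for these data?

Character polarity is set by the outgroup: the derived state is whichever differs from the outgroup's state, so for Character 1, Character 6 the derived state is '0', and for the remaining characters it is '1'.
Character 1 (derived state '0') is unique to Ceratella (autapomorphy; uninformative for grouping).
Character 2 (derived state '1') is shared by Ceratella, Telella, and Therina — a synapomorphy uniting that clade.
All ingroup taxa share the derived state '1' for Character 3; it defines the ingroup but does not resolve relationships within it.
Character 4 (derived state '1') is shared by Ceratella and Telella — a synapomorphy uniting that clade.
Only Ophiellus and Ophiensis show the derived state '1' for Character 5, supporting them as a clade.
Character 6: derived state '0' in Telella only — an autapomorphy, so it tells us nothing about relationships among taxa.
Most parsimonious ingroup topology: (((Telella,Ceratella),Therina),(Ophiellus,Ophiensis)).
Changes per character on this tree: Character 1: 1; Character 2: 1; Character 3: 1; Character 4: 1; Character 5: 1; Character 6: 1.
Total = 6.

6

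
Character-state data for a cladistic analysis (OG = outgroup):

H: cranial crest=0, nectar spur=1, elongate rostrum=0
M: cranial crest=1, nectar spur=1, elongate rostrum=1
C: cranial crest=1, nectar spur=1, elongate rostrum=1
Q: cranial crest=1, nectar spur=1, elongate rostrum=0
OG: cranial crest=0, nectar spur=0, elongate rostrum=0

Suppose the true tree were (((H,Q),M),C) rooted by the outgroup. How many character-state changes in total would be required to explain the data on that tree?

Map each character onto (((H,Q),M),C) (rooted by OG) and count the minimum state changes it requires (Fitch parsimony):
cranial crest: 2; nectar spur: 1; elongate rostrum: 2.
Total tree length = 5.

5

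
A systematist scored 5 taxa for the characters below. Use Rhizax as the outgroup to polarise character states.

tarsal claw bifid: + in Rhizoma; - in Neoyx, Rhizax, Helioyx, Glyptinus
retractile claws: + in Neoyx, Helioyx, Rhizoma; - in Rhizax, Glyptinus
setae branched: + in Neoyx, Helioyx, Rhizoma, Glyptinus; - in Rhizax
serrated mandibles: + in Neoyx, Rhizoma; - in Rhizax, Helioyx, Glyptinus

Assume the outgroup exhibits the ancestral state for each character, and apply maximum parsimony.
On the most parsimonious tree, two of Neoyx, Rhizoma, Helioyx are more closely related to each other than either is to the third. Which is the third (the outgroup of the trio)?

Helioyx

The outgroup has state '-' for every character, so '+' is the derived state throughout.
tarsal claw bifid (derived state '+') is unique to Rhizoma (autapomorphy; uninformative for grouping).
Only Helioyx, Neoyx, and Rhizoma show the derived state '+' for retractile claws, supporting them as a clade.
All ingroup taxa share the derived state '+' for setae branched; it defines the ingroup but does not resolve relationships within it.
Only Neoyx and Rhizoma show the derived state '+' for serrated mandibles, supporting them as a clade.
Most parsimonious ingroup topology: (((Neoyx,Rhizoma),Helioyx),Glyptinus).
Rhizoma and Neoyx share a more recent common ancestor with each other than either does with Helioyx, so Helioyx is the least closely related of the three.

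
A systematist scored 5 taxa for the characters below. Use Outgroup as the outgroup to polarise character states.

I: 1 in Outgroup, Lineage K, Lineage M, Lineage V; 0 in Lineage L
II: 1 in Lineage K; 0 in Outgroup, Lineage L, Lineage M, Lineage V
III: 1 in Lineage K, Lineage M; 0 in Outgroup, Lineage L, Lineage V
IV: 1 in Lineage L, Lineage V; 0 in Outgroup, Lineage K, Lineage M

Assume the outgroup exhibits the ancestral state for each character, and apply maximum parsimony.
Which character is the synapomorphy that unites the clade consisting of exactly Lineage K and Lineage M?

Character polarity is set by the outgroup: the derived state is whichever differs from the outgroup's state, so for I the derived state is '0', and for the remaining characters it is '1'.
I: derived state '0' in Lineage L only — an autapomorphy, so it tells us nothing about relationships among taxa.
II (derived state '1') is unique to Lineage K (autapomorphy; uninformative for grouping).
Only Lineage K and Lineage M show the derived state '1' for III, supporting them as a clade.
IV: derived state '1' in Lineage L and Lineage V only — synapomorphy for {Lineage L, Lineage V}.
Most parsimonious ingroup topology: ((Lineage K,Lineage M),(Lineage L,Lineage V)).
The clade {Lineage K, Lineage M} is supported by III: its derived state '1' occurs in exactly those taxa and in no other taxon (including the outgroup).

III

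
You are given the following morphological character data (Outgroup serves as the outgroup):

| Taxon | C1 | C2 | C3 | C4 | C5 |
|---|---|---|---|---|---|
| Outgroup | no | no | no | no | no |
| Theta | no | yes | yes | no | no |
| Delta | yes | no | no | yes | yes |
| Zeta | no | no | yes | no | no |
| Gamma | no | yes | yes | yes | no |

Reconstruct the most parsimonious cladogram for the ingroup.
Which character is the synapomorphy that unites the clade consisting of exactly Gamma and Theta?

The outgroup has state 'no' for every character, so 'yes' is the derived state throughout.
C1: derived state 'yes' in Delta only — an autapomorphy, so it tells us nothing about relationships among taxa.
Only Gamma and Theta show the derived state 'yes' for C2, supporting them as a clade.
Only Gamma, Theta, and Zeta show the derived state 'yes' for C3, supporting them as a clade.
C4 groups Delta and Gamma, which is incompatible with the clades supported by the remaining characters; treating it as convergent (homoplasy) costs fewer steps than any alternative tree.
C5: derived state 'yes' in Delta only — an autapomorphy, so it tells us nothing about relationships among taxa.
Most parsimonious ingroup topology: (((Theta,Gamma),Zeta),Delta).
The clade {Gamma, Theta} is supported by C2: its derived state 'yes' occurs in exactly those taxa and in no other taxon (including the outgroup).

C2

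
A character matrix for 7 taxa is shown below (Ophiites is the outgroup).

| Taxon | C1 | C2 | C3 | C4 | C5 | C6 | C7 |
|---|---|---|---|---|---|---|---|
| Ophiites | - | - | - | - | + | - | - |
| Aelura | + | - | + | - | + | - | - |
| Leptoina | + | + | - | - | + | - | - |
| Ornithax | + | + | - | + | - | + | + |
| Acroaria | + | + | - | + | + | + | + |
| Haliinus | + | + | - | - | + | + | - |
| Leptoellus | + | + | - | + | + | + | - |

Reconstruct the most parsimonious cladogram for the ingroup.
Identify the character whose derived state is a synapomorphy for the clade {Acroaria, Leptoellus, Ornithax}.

C4

Character polarity is set by the outgroup: the derived state is whichever differs from the outgroup's state, so for C5 the derived state is '-', and for the remaining characters it is '+'.
All ingroup taxa share the derived state '+' for C1; it defines the ingroup but does not resolve relationships within it.
C2: derived state '+' in Acroaria, Haliinus, Leptoellus, Leptoina, and Ornithax only — synapomorphy for {Acroaria, Haliinus, Leptoellus, Leptoina, Ornithax}.
C3: derived state '+' in Aelura only — an autapomorphy, so it tells us nothing about relationships among taxa.
C4 (derived state '+') is shared by Acroaria, Leptoellus, and Ornithax — a synapomorphy uniting that clade.
C5: derived state '-' in Ornithax only — an autapomorphy, so it tells us nothing about relationships among taxa.
C6: derived state '+' in Acroaria, Haliinus, Leptoellus, and Ornithax only — synapomorphy for {Acroaria, Haliinus, Leptoellus, Ornithax}.
Only Acroaria and Ornithax show the derived state '+' for C7, supporting them as a clade.
Most parsimonious ingroup topology: (Aelura,(Leptoina,(((Ornithax,Acroaria),Leptoellus),Haliinus))).
The clade {Acroaria, Leptoellus, Ornithax} is supported by C4: its derived state '+' occurs in exactly those taxa and in no other taxon (including the outgroup).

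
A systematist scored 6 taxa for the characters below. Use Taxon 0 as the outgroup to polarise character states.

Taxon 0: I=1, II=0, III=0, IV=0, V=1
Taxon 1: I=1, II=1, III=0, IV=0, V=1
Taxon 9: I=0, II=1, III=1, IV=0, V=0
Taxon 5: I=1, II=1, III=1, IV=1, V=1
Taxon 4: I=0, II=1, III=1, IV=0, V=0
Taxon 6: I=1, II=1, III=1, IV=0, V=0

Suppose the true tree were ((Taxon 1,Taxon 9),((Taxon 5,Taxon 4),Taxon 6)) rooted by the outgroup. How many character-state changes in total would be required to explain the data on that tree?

9

Map each character onto ((Taxon 1,Taxon 9),((Taxon 5,Taxon 4),Taxon 6)) (rooted by Taxon 0) and count the minimum state changes it requires (Fitch parsimony):
I: 2; II: 1; III: 2; IV: 1; V: 3.
Total tree length = 9.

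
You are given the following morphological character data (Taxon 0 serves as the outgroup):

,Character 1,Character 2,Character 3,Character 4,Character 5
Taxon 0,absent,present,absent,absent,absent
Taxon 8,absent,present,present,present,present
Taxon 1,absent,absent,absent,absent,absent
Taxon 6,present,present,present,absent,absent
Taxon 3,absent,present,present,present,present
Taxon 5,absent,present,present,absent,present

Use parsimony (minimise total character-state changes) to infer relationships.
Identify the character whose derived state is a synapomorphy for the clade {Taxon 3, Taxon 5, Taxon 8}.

Character polarity is set by the outgroup: the derived state is whichever differs from the outgroup's state, so for Character 2 the derived state is 'absent', and for the remaining characters it is 'present'.
Character 1: derived state 'present' in Taxon 6 only — an autapomorphy, so it tells us nothing about relationships among taxa.
Character 2: derived state 'absent' in Taxon 1 only — an autapomorphy, so it tells us nothing about relationships among taxa.
Only Taxon 3, Taxon 5, Taxon 6, and Taxon 8 show the derived state 'present' for Character 3, supporting them as a clade.
Character 4 (derived state 'present') is shared by Taxon 3 and Taxon 8 — a synapomorphy uniting that clade.
Character 5 (derived state 'present') is shared by Taxon 3, Taxon 5, and Taxon 8 — a synapomorphy uniting that clade.
Most parsimonious ingroup topology: ((((Taxon 8,Taxon 3),Taxon 5),Taxon 6),Taxon 1).
The clade {Taxon 3, Taxon 5, Taxon 8} is supported by Character 5: its derived state 'present' occurs in exactly those taxa and in no other taxon (including the outgroup).

Character 5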